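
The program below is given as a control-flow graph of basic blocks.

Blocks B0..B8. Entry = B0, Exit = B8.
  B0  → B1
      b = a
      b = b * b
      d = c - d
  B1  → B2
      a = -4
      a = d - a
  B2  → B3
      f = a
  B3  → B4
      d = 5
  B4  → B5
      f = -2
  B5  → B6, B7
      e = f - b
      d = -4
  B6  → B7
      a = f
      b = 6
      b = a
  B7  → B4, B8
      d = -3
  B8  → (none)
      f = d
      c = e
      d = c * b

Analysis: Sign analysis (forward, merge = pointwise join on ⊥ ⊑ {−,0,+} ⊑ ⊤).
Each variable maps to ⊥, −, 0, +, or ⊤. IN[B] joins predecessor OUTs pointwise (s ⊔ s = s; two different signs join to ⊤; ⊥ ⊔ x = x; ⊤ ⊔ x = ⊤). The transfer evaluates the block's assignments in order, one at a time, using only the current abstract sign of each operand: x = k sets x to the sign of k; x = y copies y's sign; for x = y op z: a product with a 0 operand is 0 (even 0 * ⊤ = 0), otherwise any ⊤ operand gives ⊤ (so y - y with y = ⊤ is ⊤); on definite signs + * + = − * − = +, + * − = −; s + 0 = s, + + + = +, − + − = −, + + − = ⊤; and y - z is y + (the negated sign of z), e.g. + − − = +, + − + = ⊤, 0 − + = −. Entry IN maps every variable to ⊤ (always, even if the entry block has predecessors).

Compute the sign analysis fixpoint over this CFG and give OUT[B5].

Per-block solution:
  B0: | IN=(all ⊤) | OUT=(all ⊤)
  B1: | IN=(all ⊤) | OUT=(all ⊤)
  B2: | IN=(all ⊤) | OUT=(all ⊤)
  B3: | IN=(all ⊤) | OUT={d:+; rest ⊤}
  B4: | IN=(all ⊤) | OUT={f:-; rest ⊤}
  B5: | IN={f:-; rest ⊤} | OUT={d:-, f:-; rest ⊤}
  B6: | IN={d:-, f:-; rest ⊤} | OUT={a:-, b:-, d:-, f:-; rest ⊤}
  B7: | IN={d:-, f:-; rest ⊤} | OUT={d:-, f:-; rest ⊤}
  B8: | IN={d:-, f:-; rest ⊤} | OUT={f:-; rest ⊤}

Merge at B5: IN[B5] = OUT[B4] = {a: ⊤, b: ⊤, c: ⊤, d: ⊤, e: ⊤, f: -}
Applying B5's transfer function to that IN value gives OUT[B5] (row B5 above).

Answer: {a: ⊤, b: ⊤, c: ⊤, d: -, e: ⊤, f: -}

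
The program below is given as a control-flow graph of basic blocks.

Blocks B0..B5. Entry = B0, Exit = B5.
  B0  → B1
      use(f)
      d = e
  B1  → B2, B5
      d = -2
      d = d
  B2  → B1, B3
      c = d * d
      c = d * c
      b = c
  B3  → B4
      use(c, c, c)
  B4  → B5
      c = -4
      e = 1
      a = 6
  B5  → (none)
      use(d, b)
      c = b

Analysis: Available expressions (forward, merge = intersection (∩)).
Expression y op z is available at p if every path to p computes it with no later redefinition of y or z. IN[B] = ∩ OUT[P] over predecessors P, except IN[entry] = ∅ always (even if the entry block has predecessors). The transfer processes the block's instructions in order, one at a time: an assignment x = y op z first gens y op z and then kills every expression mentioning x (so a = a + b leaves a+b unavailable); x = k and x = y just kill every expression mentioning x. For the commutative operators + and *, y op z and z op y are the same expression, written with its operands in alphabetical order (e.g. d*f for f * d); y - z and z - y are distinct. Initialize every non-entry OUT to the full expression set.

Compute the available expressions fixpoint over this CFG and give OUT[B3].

Answer: {d*d}

Trace:
Fixpoint table:
  B0: | IN={} | OUT={}
  B1: | IN={} | OUT={}
  B2: | IN={} | OUT={d*d}
  B3: | IN={d*d} | OUT={d*d}
  B4: | IN={d*d} | OUT={d*d}
  B5: | IN={} | OUT={}

Merge at B3: IN[B3] = OUT[B2] = {d*d}
Applying B3's transfer function to that IN value gives OUT[B3] (row B3 above).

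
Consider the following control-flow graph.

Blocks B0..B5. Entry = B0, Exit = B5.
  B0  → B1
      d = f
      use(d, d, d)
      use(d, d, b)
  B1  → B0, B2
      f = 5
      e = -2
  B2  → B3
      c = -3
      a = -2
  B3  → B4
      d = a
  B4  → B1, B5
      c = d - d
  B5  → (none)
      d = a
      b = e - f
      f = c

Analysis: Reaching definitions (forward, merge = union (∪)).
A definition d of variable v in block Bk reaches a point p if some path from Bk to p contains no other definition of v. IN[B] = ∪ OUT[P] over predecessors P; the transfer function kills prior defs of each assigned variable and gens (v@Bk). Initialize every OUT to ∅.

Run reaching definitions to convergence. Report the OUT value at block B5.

Answer: {a@B2, b@B5, c@B4, d@B5, e@B1, f@B5}

Derivation:
Converged values:
  B0: | IN={a@B2, c@B4, d@B0, d@B3, e@B1, f@B1} | OUT={a@B2, c@B4, d@B0, e@B1, f@B1}
  B1: | IN={a@B2, c@B4, d@B0, d@B3, e@B1, f@B1} | OUT={a@B2, c@B4, d@B0, d@B3, e@B1, f@B1}
  B2: | IN={a@B2, c@B4, d@B0, d@B3, e@B1, f@B1} | OUT={a@B2, c@B2, d@B0, d@B3, e@B1, f@B1}
  B3: | IN={a@B2, c@B2, d@B0, d@B3, e@B1, f@B1} | OUT={a@B2, c@B2, d@B3, e@B1, f@B1}
  B4: | IN={a@B2, c@B2, d@B3, e@B1, f@B1} | OUT={a@B2, c@B4, d@B3, e@B1, f@B1}
  B5: | IN={a@B2, c@B4, d@B3, e@B1, f@B1} | OUT={a@B2, b@B5, c@B4, d@B5, e@B1, f@B5}

Merge at B5: IN[B5] = OUT[B4] = {a@B2, c@B4, d@B3, e@B1, f@B1}
Applying B5's transfer function to that IN value gives OUT[B5] (row B5 above).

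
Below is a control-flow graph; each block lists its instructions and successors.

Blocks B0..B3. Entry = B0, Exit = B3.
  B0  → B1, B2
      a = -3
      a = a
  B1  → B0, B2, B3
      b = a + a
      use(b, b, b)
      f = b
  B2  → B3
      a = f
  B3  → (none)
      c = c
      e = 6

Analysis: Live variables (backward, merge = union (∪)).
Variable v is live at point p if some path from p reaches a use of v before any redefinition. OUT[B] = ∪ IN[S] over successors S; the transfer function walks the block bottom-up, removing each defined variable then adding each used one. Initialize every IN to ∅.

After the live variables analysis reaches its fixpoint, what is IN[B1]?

Answer: {a, c}

Derivation:
Fixpoint table:
  B0:  IN={c, f}  OUT={a, c, f}
  B1:  IN={a, c}  OUT={c, f}
  B2:  IN={c, f}  OUT={c}
  B3:  IN={c}  OUT={}

Merge at B1: OUT[B1] = IN[B0] ⊔ IN[B2] ⊔ IN[B3] = {c, f}
Applying B1's transfer function to that OUT value gives IN[B1] (row B1 above).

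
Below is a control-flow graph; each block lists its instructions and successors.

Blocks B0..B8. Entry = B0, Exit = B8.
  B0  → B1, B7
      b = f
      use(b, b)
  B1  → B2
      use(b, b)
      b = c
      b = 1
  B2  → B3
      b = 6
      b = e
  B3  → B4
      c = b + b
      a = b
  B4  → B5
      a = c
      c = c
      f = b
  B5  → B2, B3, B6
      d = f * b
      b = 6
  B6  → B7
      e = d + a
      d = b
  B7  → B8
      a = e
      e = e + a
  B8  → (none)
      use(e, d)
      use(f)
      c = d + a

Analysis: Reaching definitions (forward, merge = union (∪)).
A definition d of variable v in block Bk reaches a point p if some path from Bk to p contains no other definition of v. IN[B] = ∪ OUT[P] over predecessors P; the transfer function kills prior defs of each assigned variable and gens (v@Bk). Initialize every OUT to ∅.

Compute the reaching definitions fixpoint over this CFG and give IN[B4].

Answer: {a@B3, b@B2, b@B5, c@B3, d@B5, f@B4}

Working:
Fixpoint table:
  B0:   IN={}   OUT={b@B0}
  B1:   IN={b@B0}   OUT={b@B1}
  B2:   IN={a@B4, b@B1, b@B5, c@B4, d@B5, f@B4}   OUT={a@B4, b@B2, c@B4, d@B5, f@B4}
  B3:   IN={a@B4, b@B2, b@B5, c@B4, d@B5, f@B4}   OUT={a@B3, b@B2, b@B5, c@B3, d@B5, f@B4}
  B4:   IN={a@B3, b@B2, b@B5, c@B3, d@B5, f@B4}   OUT={a@B4, b@B2, b@B5, c@B4, d@B5, f@B4}
  B5:   IN={a@B4, b@B2, b@B5, c@B4, d@B5, f@B4}   OUT={a@B4, b@B5, c@B4, d@B5, f@B4}
  B6:   IN={a@B4, b@B5, c@B4, d@B5, f@B4}   OUT={a@B4, b@B5, c@B4, d@B6, e@B6, f@B4}
  B7:   IN={a@B4, b@B0, b@B5, c@B4, d@B6, e@B6, f@B4}   OUT={a@B7, b@B0, b@B5, c@B4, d@B6, e@B7, f@B4}
  B8:   IN={a@B7, b@B0, b@B5, c@B4, d@B6, e@B7, f@B4}   OUT={a@B7, b@B0, b@B5, c@B8, d@B6, e@B7, f@B4}

Merge at B4: IN[B4] = OUT[B3] = {a@B3, b@B2, b@B5, c@B3, d@B5, f@B4}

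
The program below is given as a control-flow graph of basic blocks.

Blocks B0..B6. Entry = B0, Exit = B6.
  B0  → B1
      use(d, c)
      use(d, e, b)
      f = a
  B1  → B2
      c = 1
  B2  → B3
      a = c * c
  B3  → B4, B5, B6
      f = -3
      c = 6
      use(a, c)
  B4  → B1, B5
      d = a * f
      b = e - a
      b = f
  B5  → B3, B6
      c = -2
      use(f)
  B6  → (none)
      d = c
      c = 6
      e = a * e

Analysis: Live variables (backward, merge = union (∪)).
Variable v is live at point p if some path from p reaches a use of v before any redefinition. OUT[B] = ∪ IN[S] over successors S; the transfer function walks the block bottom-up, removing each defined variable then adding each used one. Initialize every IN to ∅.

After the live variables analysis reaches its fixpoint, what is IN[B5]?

Per-block solution:
  B0:  IN={a, b, c, d, e}  OUT={e}
  B1:  IN={e}  OUT={c, e}
  B2:  IN={c, e}  OUT={a, e}
  B3:  IN={a, e}  OUT={a, c, e, f}
  B4:  IN={a, e, f}  OUT={a, e, f}
  B5:  IN={a, e, f}  OUT={a, c, e}
  B6:  IN={a, c, e}  OUT={}

Merge at B5: OUT[B5] = IN[B3] ⊔ IN[B6] = {a, c, e}
Applying B5's transfer function to that OUT value gives IN[B5] (row B5 above).

Answer: {a, e, f}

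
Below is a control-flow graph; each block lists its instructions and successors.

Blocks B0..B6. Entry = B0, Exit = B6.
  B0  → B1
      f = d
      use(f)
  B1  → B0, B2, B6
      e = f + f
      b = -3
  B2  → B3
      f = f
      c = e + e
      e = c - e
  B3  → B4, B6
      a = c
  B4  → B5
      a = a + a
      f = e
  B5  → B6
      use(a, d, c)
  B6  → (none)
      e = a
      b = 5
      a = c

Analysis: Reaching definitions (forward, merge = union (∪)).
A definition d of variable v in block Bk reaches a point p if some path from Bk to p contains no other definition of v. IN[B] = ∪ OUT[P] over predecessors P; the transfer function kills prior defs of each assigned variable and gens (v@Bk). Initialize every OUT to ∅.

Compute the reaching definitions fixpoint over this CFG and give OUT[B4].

Fixpoint table:
  B0:   IN={b@B1, e@B1, f@B0}   OUT={b@B1, e@B1, f@B0}
  B1:   IN={b@B1, e@B1, f@B0}   OUT={b@B1, e@B1, f@B0}
  B2:   IN={b@B1, e@B1, f@B0}   OUT={b@B1, c@B2, e@B2, f@B2}
  B3:   IN={b@B1, c@B2, e@B2, f@B2}   OUT={a@B3, b@B1, c@B2, e@B2, f@B2}
  B4:   IN={a@B3, b@B1, c@B2, e@B2, f@B2}   OUT={a@B4, b@B1, c@B2, e@B2, f@B4}
  B5:   IN={a@B4, b@B1, c@B2, e@B2, f@B4}   OUT={a@B4, b@B1, c@B2, e@B2, f@B4}
  B6:   IN={a@B3, a@B4, b@B1, c@B2, e@B1, e@B2, f@B0, f@B2, f@B4}   OUT={a@B6, b@B6, c@B2, e@B6, f@B0, f@B2, f@B4}

Merge at B4: IN[B4] = OUT[B3] = {a@B3, b@B1, c@B2, e@B2, f@B2}
Applying B4's transfer function to that IN value gives OUT[B4] (row B4 above).

Answer: {a@B4, b@B1, c@B2, e@B2, f@B4}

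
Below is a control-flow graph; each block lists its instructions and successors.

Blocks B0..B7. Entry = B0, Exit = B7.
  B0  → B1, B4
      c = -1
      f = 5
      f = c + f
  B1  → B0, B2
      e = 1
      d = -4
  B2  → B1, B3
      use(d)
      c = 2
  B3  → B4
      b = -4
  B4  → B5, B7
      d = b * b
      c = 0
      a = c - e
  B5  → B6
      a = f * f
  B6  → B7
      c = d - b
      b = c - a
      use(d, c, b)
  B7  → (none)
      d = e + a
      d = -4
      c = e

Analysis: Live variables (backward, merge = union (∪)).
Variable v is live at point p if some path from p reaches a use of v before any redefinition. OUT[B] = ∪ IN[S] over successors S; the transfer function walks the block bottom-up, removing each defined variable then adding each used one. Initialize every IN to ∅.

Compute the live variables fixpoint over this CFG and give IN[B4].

Converged values:
  B0:   IN={b, e}   OUT={b, e, f}
  B1:   IN={b, f}   OUT={b, d, e, f}
  B2:   IN={b, d, e, f}   OUT={b, e, f}
  B3:   IN={e, f}   OUT={b, e, f}
  B4:   IN={b, e, f}   OUT={a, b, d, e, f}
  B5:   IN={b, d, e, f}   OUT={a, b, d, e}
  B6:   IN={a, b, d, e}   OUT={a, e}
  B7:   IN={a, e}   OUT={}

Merge at B4: OUT[B4] = IN[B5] ⊔ IN[B7] = {a, b, d, e, f}
Applying B4's transfer function to that OUT value gives IN[B4] (row B4 above).

Answer: {b, e, f}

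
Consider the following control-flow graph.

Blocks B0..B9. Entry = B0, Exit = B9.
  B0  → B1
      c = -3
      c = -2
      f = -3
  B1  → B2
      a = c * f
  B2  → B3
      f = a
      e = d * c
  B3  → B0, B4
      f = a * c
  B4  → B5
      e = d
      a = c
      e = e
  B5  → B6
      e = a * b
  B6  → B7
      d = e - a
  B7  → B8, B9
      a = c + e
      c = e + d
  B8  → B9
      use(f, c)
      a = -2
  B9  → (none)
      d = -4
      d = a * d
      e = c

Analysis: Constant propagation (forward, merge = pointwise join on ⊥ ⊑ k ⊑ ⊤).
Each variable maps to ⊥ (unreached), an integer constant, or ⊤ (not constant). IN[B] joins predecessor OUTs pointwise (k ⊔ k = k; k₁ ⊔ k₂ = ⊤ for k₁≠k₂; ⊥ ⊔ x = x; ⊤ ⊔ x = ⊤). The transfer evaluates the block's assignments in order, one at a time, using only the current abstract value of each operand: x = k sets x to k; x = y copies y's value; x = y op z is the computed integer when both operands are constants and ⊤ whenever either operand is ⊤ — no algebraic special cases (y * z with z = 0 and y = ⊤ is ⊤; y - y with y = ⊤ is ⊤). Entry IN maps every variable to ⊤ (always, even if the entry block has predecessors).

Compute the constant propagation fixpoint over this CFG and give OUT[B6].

Answer: {a: -2, b: ⊤, c: -2, d: ⊤, e: ⊤, f: -12}

Derivation:
Per-block solution:
  B0:  IN=(all ⊤)  OUT={c:-2, f:-3; rest ⊤}
  B1:  IN={c:-2, f:-3; rest ⊤}  OUT={a:6, c:-2, f:-3; rest ⊤}
  B2:  IN={a:6, c:-2, f:-3; rest ⊤}  OUT={a:6, c:-2, f:6; rest ⊤}
  B3:  IN={a:6, c:-2, f:6; rest ⊤}  OUT={a:6, c:-2, f:-12; rest ⊤}
  B4:  IN={a:6, c:-2, f:-12; rest ⊤}  OUT={a:-2, c:-2, f:-12; rest ⊤}
  B5:  IN={a:-2, c:-2, f:-12; rest ⊤}  OUT={a:-2, c:-2, f:-12; rest ⊤}
  B6:  IN={a:-2, c:-2, f:-12; rest ⊤}  OUT={a:-2, c:-2, f:-12; rest ⊤}
  B7:  IN={a:-2, c:-2, f:-12; rest ⊤}  OUT={f:-12; rest ⊤}
  B8:  IN={f:-12; rest ⊤}  OUT={a:-2, f:-12; rest ⊤}
  B9:  IN={f:-12; rest ⊤}  OUT={f:-12; rest ⊤}

Merge at B6: IN[B6] = OUT[B5] = {a: -2, b: ⊤, c: -2, d: ⊤, e: ⊤, f: -12}
Applying B6's transfer function to that IN value gives OUT[B6] (row B6 above).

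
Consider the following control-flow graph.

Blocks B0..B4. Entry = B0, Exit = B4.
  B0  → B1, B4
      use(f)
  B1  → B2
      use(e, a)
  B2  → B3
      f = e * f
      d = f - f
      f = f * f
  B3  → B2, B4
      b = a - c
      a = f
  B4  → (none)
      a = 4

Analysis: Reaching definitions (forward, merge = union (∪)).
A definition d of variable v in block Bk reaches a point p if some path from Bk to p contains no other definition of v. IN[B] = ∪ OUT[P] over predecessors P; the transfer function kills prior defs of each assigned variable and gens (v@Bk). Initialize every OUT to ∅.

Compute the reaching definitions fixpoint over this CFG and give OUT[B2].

Answer: {a@B3, b@B3, d@B2, f@B2}

Trace:
Fixpoint table:
  B0:   IN={}   OUT={}
  B1:   IN={}   OUT={}
  B2:   IN={a@B3, b@B3, d@B2, f@B2}   OUT={a@B3, b@B3, d@B2, f@B2}
  B3:   IN={a@B3, b@B3, d@B2, f@B2}   OUT={a@B3, b@B3, d@B2, f@B2}
  B4:   IN={a@B3, b@B3, d@B2, f@B2}   OUT={a@B4, b@B3, d@B2, f@B2}

Merge at B2: IN[B2] = OUT[B1] ⊔ OUT[B3] = {a@B3, b@B3, d@B2, f@B2}
Applying B2's transfer function to that IN value gives OUT[B2] (row B2 above).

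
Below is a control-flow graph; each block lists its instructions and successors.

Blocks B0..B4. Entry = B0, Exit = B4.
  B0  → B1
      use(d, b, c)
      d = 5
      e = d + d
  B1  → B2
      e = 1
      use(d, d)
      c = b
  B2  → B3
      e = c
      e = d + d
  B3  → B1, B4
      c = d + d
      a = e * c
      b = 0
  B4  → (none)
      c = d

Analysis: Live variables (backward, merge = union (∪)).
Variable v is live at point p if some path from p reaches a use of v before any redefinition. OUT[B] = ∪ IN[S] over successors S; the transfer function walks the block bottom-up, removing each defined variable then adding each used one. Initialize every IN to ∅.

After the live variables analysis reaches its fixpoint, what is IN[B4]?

Per-block solution:
  B0:   IN={b, c, d}   OUT={b, d}
  B1:   IN={b, d}   OUT={c, d}
  B2:   IN={c, d}   OUT={d, e}
  B3:   IN={d, e}   OUT={b, d}
  B4:   IN={d}   OUT={}

B4 is the boundary node: OUT[B4] = {}
Applying B4's transfer function to that OUT value gives IN[B4] (row B4 above).

Answer: {d}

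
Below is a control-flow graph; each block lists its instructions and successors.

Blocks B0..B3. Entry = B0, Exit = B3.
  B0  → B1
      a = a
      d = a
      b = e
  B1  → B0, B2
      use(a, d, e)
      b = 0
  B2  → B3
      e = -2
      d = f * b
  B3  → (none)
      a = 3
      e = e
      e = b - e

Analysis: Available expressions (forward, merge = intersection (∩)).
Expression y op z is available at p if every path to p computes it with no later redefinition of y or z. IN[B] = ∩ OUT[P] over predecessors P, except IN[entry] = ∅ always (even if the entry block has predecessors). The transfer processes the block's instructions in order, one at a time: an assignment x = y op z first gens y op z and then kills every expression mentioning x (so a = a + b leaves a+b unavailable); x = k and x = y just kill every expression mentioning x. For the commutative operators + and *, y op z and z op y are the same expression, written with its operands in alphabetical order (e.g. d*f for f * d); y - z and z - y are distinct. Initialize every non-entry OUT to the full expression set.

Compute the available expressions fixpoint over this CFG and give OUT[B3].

Fixpoint table:
  B0:  IN={}  OUT={}
  B1:  IN={}  OUT={}
  B2:  IN={}  OUT={b*f}
  B3:  IN={b*f}  OUT={b*f}

Merge at B3: IN[B3] = OUT[B2] = {b*f}
Applying B3's transfer function to that IN value gives OUT[B3] (row B3 above).

Answer: {b*f}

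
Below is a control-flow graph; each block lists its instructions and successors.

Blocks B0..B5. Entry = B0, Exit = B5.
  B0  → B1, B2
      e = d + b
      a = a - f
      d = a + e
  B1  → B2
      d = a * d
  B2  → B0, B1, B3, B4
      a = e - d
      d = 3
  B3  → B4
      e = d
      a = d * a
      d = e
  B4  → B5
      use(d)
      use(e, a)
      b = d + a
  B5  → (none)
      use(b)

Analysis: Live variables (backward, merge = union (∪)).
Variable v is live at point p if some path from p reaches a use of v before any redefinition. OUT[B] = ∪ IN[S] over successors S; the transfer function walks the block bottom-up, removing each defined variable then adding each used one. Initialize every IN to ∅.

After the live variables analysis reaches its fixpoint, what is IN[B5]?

Answer: {b}

Derivation:
Per-block solution:
  B0: | IN={a, b, d, f} | OUT={a, b, d, e, f}
  B1: | IN={a, b, d, e, f} | OUT={b, d, e, f}
  B2: | IN={b, d, e, f} | OUT={a, b, d, e, f}
  B3: | IN={a, d} | OUT={a, d, e}
  B4: | IN={a, d, e} | OUT={b}
  B5: | IN={b} | OUT={}

B5 is the boundary node: OUT[B5] = {}
Applying B5's transfer function to that OUT value gives IN[B5] (row B5 above).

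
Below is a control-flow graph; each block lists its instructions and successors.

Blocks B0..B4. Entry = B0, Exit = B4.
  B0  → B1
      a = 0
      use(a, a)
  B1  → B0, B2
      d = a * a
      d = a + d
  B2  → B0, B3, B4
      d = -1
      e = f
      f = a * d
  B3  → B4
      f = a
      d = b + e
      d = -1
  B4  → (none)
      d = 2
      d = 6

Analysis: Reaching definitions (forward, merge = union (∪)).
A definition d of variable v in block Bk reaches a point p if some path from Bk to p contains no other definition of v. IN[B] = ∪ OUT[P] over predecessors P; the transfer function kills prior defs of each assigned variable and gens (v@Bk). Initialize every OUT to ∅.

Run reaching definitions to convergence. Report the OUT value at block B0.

Answer: {a@B0, d@B1, d@B2, e@B2, f@B2}

Trace:
Fixpoint table:
  B0: | IN={a@B0, d@B1, d@B2, e@B2, f@B2} | OUT={a@B0, d@B1, d@B2, e@B2, f@B2}
  B1: | IN={a@B0, d@B1, d@B2, e@B2, f@B2} | OUT={a@B0, d@B1, e@B2, f@B2}
  B2: | IN={a@B0, d@B1, e@B2, f@B2} | OUT={a@B0, d@B2, e@B2, f@B2}
  B3: | IN={a@B0, d@B2, e@B2, f@B2} | OUT={a@B0, d@B3, e@B2, f@B3}
  B4: | IN={a@B0, d@B2, d@B3, e@B2, f@B2, f@B3} | OUT={a@B0, d@B4, e@B2, f@B2, f@B3}

Merge at B0 (entry node, so the boundary value {} is joined with the incoming edge(s)): IN[B0] = {} ⊔ OUT[B1] ⊔ OUT[B2] = {a@B0, d@B1, d@B2, e@B2, f@B2}
Applying B0's transfer function to that IN value gives OUT[B0] (row B0 above).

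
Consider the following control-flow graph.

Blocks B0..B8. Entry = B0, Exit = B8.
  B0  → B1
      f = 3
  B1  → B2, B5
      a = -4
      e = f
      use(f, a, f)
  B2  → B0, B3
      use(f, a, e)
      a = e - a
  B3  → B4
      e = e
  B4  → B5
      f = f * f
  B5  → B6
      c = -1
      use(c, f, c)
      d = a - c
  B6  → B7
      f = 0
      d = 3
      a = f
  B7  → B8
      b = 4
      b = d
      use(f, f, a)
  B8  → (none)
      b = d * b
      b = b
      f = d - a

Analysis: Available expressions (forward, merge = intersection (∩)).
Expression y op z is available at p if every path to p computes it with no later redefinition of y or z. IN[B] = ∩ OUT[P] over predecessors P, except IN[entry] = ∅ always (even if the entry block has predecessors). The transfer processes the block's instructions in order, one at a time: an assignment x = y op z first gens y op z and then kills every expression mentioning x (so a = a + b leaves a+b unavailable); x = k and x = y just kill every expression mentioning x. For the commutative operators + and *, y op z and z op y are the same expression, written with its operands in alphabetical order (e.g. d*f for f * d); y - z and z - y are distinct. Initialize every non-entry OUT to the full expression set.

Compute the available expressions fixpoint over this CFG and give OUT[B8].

Fixpoint table:
  B0: | IN={} | OUT={}
  B1: | IN={} | OUT={}
  B2: | IN={} | OUT={}
  B3: | IN={} | OUT={}
  B4: | IN={} | OUT={}
  B5: | IN={} | OUT={a-c}
  B6: | IN={a-c} | OUT={}
  B7: | IN={} | OUT={}
  B8: | IN={} | OUT={d-a}

Merge at B8: IN[B8] = OUT[B7] = {}
Applying B8's transfer function to that IN value gives OUT[B8] (row B8 above).

Answer: {d-a}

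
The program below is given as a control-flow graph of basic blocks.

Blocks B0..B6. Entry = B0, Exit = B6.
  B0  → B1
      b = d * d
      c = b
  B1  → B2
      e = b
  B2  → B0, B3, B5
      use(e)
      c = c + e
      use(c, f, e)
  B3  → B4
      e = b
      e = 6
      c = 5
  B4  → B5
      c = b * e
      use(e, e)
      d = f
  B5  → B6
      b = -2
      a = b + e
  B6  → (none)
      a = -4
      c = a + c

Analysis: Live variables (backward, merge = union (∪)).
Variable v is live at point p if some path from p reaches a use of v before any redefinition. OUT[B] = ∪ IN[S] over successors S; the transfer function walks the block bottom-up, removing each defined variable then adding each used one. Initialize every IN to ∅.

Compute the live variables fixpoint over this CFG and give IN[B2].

Per-block solution:
  B0:  IN={d, f}  OUT={b, c, d, f}
  B1:  IN={b, c, d, f}  OUT={b, c, d, e, f}
  B2:  IN={b, c, d, e, f}  OUT={b, c, d, e, f}
  B3:  IN={b, f}  OUT={b, e, f}
  B4:  IN={b, e, f}  OUT={c, e}
  B5:  IN={c, e}  OUT={c}
  B6:  IN={c}  OUT={}

Merge at B2: OUT[B2] = IN[B0] ⊔ IN[B3] ⊔ IN[B5] = {b, c, d, e, f}
Applying B2's transfer function to that OUT value gives IN[B2] (row B2 above).

Answer: {b, c, d, e, f}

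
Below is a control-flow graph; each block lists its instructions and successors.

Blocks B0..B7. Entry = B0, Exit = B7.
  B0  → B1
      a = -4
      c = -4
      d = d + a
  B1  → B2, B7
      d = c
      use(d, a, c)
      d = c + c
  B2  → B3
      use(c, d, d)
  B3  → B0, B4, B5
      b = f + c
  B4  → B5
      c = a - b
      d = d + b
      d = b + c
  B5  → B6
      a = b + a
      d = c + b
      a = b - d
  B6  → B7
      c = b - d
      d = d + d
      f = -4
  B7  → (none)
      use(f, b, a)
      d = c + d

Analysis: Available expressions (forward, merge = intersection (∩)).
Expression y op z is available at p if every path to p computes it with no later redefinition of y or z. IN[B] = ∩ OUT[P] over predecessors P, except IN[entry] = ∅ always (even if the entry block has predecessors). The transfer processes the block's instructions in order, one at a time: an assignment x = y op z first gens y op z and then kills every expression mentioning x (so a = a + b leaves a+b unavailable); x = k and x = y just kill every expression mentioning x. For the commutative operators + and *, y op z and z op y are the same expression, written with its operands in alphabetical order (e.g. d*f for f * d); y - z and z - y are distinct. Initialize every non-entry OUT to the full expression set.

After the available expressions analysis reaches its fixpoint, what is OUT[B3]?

Answer: {c+c, c+f}

Derivation:
Fixpoint table:
  B0:   IN={}   OUT={}
  B1:   IN={}   OUT={c+c}
  B2:   IN={c+c}   OUT={c+c}
  B3:   IN={c+c}   OUT={c+c, c+f}
  B4:   IN={c+c, c+f}   OUT={a-b, b+c}
  B5:   IN={}   OUT={b+c, b-d}
  B6:   IN={b+c, b-d}   OUT={}
  B7:   IN={}   OUT={}

Merge at B3: IN[B3] = OUT[B2] = {c+c}
Applying B3's transfer function to that IN value gives OUT[B3] (row B3 above).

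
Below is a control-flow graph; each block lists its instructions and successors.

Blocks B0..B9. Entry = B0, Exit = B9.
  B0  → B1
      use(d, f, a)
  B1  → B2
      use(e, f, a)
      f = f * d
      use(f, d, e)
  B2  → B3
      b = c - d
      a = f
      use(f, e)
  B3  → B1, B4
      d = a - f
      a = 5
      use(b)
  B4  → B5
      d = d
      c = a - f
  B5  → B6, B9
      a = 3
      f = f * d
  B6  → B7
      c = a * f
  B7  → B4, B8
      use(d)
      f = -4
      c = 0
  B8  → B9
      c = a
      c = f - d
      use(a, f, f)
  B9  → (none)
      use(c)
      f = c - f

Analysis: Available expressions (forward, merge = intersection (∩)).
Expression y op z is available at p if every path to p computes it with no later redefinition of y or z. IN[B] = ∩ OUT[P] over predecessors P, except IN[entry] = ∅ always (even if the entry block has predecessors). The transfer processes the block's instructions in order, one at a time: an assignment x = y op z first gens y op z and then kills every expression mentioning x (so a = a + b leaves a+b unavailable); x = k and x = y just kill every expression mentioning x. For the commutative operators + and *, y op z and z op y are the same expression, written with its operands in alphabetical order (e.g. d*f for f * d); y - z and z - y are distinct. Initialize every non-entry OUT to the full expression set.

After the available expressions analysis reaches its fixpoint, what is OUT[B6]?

Per-block solution:
  B0:   IN={}   OUT={}
  B1:   IN={}   OUT={}
  B2:   IN={}   OUT={c-d}
  B3:   IN={c-d}   OUT={}
  B4:   IN={}   OUT={a-f}
  B5:   IN={a-f}   OUT={}
  B6:   IN={}   OUT={a*f}
  B7:   IN={a*f}   OUT={}
  B8:   IN={}   OUT={f-d}
  B9:   IN={}   OUT={}

Merge at B6: IN[B6] = OUT[B5] = {}
Applying B6's transfer function to that IN value gives OUT[B6] (row B6 above).

Answer: {a*f}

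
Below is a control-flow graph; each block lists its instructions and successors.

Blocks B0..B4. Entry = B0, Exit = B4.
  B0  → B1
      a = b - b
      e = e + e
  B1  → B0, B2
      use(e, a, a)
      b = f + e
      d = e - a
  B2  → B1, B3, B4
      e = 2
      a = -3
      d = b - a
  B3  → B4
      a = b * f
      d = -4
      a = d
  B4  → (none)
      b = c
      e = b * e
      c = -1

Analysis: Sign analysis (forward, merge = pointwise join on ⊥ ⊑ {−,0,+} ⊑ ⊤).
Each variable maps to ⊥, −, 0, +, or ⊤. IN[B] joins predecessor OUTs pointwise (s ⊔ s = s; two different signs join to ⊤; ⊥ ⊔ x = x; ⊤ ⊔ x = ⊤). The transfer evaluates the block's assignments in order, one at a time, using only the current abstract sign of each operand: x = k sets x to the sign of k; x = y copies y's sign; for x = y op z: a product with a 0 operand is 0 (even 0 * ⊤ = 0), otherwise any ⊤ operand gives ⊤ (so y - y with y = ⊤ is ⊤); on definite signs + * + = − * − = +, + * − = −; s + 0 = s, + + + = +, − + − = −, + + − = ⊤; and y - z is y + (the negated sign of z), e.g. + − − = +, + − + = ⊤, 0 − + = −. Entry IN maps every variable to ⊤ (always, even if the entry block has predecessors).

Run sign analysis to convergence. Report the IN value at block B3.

Per-block solution:
  B0: | IN=(all ⊤) | OUT=(all ⊤)
  B1: | IN=(all ⊤) | OUT=(all ⊤)
  B2: | IN=(all ⊤) | OUT={a:-, e:+; rest ⊤}
  B3: | IN={a:-, e:+; rest ⊤} | OUT={a:-, d:-, e:+; rest ⊤}
  B4: | IN={a:-, e:+; rest ⊤} | OUT={a:-, c:-; rest ⊤}

Merge at B3: IN[B3] = OUT[B2] = {a: -, b: ⊤, c: ⊤, d: ⊤, e: +, f: ⊤}

Answer: {a: -, b: ⊤, c: ⊤, d: ⊤, e: +, f: ⊤}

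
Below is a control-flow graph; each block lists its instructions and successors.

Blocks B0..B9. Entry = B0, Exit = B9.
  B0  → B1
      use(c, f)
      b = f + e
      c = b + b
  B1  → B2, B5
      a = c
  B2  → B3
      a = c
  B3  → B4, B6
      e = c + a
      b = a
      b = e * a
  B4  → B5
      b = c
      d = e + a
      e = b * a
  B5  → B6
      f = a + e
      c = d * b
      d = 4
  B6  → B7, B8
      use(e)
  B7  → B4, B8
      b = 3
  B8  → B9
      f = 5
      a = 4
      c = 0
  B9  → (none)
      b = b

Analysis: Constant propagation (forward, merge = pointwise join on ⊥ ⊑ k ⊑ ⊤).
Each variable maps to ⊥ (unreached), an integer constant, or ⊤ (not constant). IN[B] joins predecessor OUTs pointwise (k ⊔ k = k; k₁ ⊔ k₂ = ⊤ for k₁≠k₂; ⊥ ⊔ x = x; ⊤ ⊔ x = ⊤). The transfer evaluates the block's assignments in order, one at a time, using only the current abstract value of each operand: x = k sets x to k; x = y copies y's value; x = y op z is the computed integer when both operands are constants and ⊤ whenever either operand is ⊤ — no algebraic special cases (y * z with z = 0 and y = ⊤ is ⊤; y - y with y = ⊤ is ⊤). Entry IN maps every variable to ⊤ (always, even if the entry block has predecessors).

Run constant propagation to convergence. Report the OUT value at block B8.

Answer: {a: 4, b: ⊤, c: 0, d: ⊤, e: ⊤, f: 5}

Working:
Converged values:
  B0: | IN=(all ⊤) | OUT=(all ⊤)
  B1: | IN=(all ⊤) | OUT=(all ⊤)
  B2: | IN=(all ⊤) | OUT=(all ⊤)
  B3: | IN=(all ⊤) | OUT=(all ⊤)
  B4: | IN=(all ⊤) | OUT=(all ⊤)
  B5: | IN=(all ⊤) | OUT={d:4; rest ⊤}
  B6: | IN=(all ⊤) | OUT=(all ⊤)
  B7: | IN=(all ⊤) | OUT={b:3; rest ⊤}
  B8: | IN=(all ⊤) | OUT={a:4, c:0, f:5; rest ⊤}
  B9: | IN={a:4, c:0, f:5; rest ⊤} | OUT={a:4, c:0, f:5; rest ⊤}

Merge at B8: IN[B8] = OUT[B6] ⊔ OUT[B7] = {a: ⊤, b: ⊤, c: ⊤, d: ⊤, e: ⊤, f: ⊤}
Applying B8's transfer function to that IN value gives OUT[B8] (row B8 above).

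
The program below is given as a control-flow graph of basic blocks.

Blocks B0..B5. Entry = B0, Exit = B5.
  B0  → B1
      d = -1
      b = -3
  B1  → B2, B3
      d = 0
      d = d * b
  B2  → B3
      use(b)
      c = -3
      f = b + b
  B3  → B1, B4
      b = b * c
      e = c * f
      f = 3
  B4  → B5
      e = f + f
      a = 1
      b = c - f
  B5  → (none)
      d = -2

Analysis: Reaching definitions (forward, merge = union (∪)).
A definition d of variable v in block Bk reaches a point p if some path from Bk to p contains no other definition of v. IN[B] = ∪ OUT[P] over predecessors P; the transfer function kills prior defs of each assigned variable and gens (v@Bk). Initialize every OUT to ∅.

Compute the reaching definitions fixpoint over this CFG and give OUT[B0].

Fixpoint table:
  B0:   IN={}   OUT={b@B0, d@B0}
  B1:   IN={b@B0, b@B3, c@B2, d@B0, d@B1, e@B3, f@B3}   OUT={b@B0, b@B3, c@B2, d@B1, e@B3, f@B3}
  B2:   IN={b@B0, b@B3, c@B2, d@B1, e@B3, f@B3}   OUT={b@B0, b@B3, c@B2, d@B1, e@B3, f@B2}
  B3:   IN={b@B0, b@B3, c@B2, d@B1, e@B3, f@B2, f@B3}   OUT={b@B3, c@B2, d@B1, e@B3, f@B3}
  B4:   IN={b@B3, c@B2, d@B1, e@B3, f@B3}   OUT={a@B4, b@B4, c@B2, d@B1, e@B4, f@B3}
  B5:   IN={a@B4, b@B4, c@B2, d@B1, e@B4, f@B3}   OUT={a@B4, b@B4, c@B2, d@B5, e@B4, f@B3}

B0 is the boundary node: IN[B0] = {}
Applying B0's transfer function to that IN value gives OUT[B0] (row B0 above).

Answer: {b@B0, d@B0}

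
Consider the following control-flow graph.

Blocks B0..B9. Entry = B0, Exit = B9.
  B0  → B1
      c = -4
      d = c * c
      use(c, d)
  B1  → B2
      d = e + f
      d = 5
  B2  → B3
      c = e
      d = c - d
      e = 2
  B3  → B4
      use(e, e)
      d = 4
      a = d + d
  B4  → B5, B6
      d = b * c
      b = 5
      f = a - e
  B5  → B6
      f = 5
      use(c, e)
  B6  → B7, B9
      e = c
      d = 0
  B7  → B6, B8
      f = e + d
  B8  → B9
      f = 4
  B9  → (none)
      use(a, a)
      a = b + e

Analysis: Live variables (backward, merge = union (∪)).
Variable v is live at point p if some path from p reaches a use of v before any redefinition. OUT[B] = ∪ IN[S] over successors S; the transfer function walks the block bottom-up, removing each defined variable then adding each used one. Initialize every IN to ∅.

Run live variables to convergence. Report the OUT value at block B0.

Per-block solution:
  B0: | IN={b, e, f} | OUT={b, e, f}
  B1: | IN={b, e, f} | OUT={b, d, e}
  B2: | IN={b, d, e} | OUT={b, c, e}
  B3: | IN={b, c, e} | OUT={a, b, c, e}
  B4: | IN={a, b, c, e} | OUT={a, b, c, e}
  B5: | IN={a, b, c, e} | OUT={a, b, c}
  B6: | IN={a, b, c} | OUT={a, b, c, d, e}
  B7: | IN={a, b, c, d, e} | OUT={a, b, c, e}
  B8: | IN={a, b, e} | OUT={a, b, e}
  B9: | IN={a, b, e} | OUT={}

Merge at B0: OUT[B0] = IN[B1] = {b, e, f}

Answer: {b, e, f}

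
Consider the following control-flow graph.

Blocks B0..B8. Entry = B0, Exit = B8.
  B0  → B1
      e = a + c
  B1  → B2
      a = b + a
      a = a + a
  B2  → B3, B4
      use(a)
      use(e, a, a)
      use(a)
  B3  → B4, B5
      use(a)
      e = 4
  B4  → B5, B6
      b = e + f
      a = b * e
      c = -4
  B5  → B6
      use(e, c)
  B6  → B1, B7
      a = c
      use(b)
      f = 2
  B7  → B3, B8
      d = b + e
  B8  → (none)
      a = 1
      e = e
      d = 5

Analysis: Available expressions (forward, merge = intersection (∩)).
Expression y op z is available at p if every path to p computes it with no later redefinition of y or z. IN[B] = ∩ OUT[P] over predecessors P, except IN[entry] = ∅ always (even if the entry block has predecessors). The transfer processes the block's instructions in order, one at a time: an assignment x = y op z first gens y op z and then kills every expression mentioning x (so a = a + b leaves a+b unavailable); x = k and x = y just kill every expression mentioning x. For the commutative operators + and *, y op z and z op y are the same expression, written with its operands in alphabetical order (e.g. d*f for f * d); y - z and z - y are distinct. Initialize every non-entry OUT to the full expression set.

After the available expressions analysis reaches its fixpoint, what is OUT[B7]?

Fixpoint table:
  B0:   IN={}   OUT={a+c}
  B1:   IN={}   OUT={}
  B2:   IN={}   OUT={}
  B3:   IN={}   OUT={}
  B4:   IN={}   OUT={b*e, e+f}
  B5:   IN={}   OUT={}
  B6:   IN={}   OUT={}
  B7:   IN={}   OUT={b+e}
  B8:   IN={b+e}   OUT={}

Merge at B7: IN[B7] = OUT[B6] = {}
Applying B7's transfer function to that IN value gives OUT[B7] (row B7 above).

Answer: {b+e}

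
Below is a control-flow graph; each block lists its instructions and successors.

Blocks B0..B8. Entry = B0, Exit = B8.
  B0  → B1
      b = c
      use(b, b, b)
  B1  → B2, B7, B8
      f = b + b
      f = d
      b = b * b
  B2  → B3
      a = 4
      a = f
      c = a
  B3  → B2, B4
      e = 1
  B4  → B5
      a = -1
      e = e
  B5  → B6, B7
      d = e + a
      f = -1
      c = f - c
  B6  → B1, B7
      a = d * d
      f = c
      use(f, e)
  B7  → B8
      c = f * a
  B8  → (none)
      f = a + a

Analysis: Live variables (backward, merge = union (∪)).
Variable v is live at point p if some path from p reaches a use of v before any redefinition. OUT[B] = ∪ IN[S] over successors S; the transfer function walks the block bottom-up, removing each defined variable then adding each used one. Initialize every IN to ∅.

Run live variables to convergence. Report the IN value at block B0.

Per-block solution:
  B0: | IN={a, c, d} | OUT={a, b, d}
  B1: | IN={a, b, d} | OUT={a, b, f}
  B2: | IN={b, f} | OUT={b, c, f}
  B3: | IN={b, c, f} | OUT={b, c, e, f}
  B4: | IN={b, c, e} | OUT={a, b, c, e}
  B5: | IN={a, b, c, e} | OUT={a, b, c, d, e, f}
  B6: | IN={b, c, d, e} | OUT={a, b, d, f}
  B7: | IN={a, f} | OUT={a}
  B8: | IN={a} | OUT={}

Merge at B0: OUT[B0] = IN[B1] = {a, b, d}
Applying B0's transfer function to that OUT value gives IN[B0] (row B0 above).

Answer: {a, c, d}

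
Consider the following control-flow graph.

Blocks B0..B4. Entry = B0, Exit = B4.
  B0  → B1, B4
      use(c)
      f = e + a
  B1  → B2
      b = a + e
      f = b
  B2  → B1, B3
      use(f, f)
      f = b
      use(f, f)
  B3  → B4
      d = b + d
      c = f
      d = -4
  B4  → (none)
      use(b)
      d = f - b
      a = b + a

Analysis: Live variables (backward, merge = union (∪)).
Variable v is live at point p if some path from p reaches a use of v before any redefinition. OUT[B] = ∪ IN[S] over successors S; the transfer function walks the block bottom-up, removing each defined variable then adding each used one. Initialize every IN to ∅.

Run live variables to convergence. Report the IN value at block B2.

Answer: {a, b, d, e, f}

Trace:
Fixpoint table:
  B0:   IN={a, b, c, d, e}   OUT={a, b, d, e, f}
  B1:   IN={a, d, e}   OUT={a, b, d, e, f}
  B2:   IN={a, b, d, e, f}   OUT={a, b, d, e, f}
  B3:   IN={a, b, d, f}   OUT={a, b, f}
  B4:   IN={a, b, f}   OUT={}

Merge at B2: OUT[B2] = IN[B1] ⊔ IN[B3] = {a, b, d, e, f}
Applying B2's transfer function to that OUT value gives IN[B2] (row B2 above).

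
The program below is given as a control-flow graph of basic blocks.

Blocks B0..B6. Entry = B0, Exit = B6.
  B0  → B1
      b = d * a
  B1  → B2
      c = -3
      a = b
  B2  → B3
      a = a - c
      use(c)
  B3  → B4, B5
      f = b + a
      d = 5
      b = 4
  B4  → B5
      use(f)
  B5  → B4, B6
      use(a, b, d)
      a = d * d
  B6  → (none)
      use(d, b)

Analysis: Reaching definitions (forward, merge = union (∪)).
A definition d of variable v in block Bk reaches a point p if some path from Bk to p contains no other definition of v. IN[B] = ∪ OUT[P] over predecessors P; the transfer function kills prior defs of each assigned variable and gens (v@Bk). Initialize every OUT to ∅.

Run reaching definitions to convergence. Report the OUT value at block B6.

Answer: {a@B5, b@B3, c@B1, d@B3, f@B3}

Trace:
Converged values:
  B0:   IN={}   OUT={b@B0}
  B1:   IN={b@B0}   OUT={a@B1, b@B0, c@B1}
  B2:   IN={a@B1, b@B0, c@B1}   OUT={a@B2, b@B0, c@B1}
  B3:   IN={a@B2, b@B0, c@B1}   OUT={a@B2, b@B3, c@B1, d@B3, f@B3}
  B4:   IN={a@B2, a@B5, b@B3, c@B1, d@B3, f@B3}   OUT={a@B2, a@B5, b@B3, c@B1, d@B3, f@B3}
  B5:   IN={a@B2, a@B5, b@B3, c@B1, d@B3, f@B3}   OUT={a@B5, b@B3, c@B1, d@B3, f@B3}
  B6:   IN={a@B5, b@B3, c@B1, d@B3, f@B3}   OUT={a@B5, b@B3, c@B1, d@B3, f@B3}

Merge at B6: IN[B6] = OUT[B5] = {a@B5, b@B3, c@B1, d@B3, f@B3}
Applying B6's transfer function to that IN value gives OUT[B6] (row B6 above).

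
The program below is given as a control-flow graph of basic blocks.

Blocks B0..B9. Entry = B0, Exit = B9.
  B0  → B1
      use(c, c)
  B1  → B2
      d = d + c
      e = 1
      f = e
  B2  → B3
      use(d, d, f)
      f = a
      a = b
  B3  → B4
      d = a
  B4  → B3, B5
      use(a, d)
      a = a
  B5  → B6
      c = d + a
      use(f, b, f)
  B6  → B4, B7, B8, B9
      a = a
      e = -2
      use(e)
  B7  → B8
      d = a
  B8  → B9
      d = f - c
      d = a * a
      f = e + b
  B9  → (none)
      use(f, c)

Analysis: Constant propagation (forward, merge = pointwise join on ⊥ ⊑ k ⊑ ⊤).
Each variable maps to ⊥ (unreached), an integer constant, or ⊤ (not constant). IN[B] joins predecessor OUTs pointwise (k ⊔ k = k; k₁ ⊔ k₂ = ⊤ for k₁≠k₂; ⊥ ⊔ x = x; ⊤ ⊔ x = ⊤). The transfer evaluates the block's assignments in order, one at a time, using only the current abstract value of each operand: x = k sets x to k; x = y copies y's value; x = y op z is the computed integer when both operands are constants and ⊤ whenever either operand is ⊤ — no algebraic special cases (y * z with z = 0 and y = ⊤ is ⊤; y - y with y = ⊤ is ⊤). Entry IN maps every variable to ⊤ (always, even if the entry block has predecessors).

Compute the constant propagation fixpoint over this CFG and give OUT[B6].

Converged values:
  B0:   IN=(all ⊤)   OUT=(all ⊤)
  B1:   IN=(all ⊤)   OUT={e:1, f:1; rest ⊤}
  B2:   IN={e:1, f:1; rest ⊤}   OUT={e:1; rest ⊤}
  B3:   IN=(all ⊤)   OUT=(all ⊤)
  B4:   IN=(all ⊤)   OUT=(all ⊤)
  B5:   IN=(all ⊤)   OUT=(all ⊤)
  B6:   IN=(all ⊤)   OUT={e:-2; rest ⊤}
  B7:   IN={e:-2; rest ⊤}   OUT={e:-2; rest ⊤}
  B8:   IN={e:-2; rest ⊤}   OUT={e:-2; rest ⊤}
  B9:   IN={e:-2; rest ⊤}   OUT={e:-2; rest ⊤}

Merge at B6: IN[B6] = OUT[B5] = {a: ⊤, b: ⊤, c: ⊤, d: ⊤, e: ⊤, f: ⊤}
Applying B6's transfer function to that IN value gives OUT[B6] (row B6 above).

Answer: {a: ⊤, b: ⊤, c: ⊤, d: ⊤, e: -2, f: ⊤}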